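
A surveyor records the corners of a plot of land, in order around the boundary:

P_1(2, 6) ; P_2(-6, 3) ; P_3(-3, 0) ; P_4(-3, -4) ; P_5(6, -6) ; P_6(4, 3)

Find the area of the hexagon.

Cross-terms: 42, 9, 12, 42, 42, 18  ⇒  Σ = 165
Area = |Σ|/2 = 82.5.

82.5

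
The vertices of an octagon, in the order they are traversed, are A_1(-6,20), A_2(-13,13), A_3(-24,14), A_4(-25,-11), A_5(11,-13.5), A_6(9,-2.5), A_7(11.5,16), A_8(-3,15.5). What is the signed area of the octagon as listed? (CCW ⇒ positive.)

Apply the shoelace formula: 2A = Σ (x_i·y_{i+1} − x_{i+1}·y_i), indices taken mod 8.
Σ = (182) + (130) + (614) + (458.5) + (94) + (172.75) + (226.25) + (33) = 1910.5
Signed area = Σ/2 = 955.25 (positive ⇒ counter-clockwise traversal).

955.25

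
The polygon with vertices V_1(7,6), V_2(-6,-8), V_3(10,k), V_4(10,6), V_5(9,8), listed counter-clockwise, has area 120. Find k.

-6

The doubled signed area Σ (x_i y_{i+1} − x_{i+1} y_i) is linear in k.
With k=0 it equals 144; the coefficient of k is -16 (from the two edges through V_3).
So -16·k + 144 = 2·120 = 240 ⇒ k = -6.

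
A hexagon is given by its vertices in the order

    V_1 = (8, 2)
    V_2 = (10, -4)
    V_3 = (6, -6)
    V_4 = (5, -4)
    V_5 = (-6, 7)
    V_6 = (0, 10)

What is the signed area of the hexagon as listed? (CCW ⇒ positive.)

-105.5

Apply the shoelace (surveyor's) formula: 2A = Σ (x_i·y_{i+1} − x_{i+1}·y_i), indices taken mod 6.
V_1→V_2: (8)(-4) − (10)(2) = -52
V_2→V_3: (10)(-6) − (6)(-4) = -36
V_3→V_4: (6)(-4) − (5)(-6) = 6
V_4→V_5: (5)(7) − (-6)(-4) = 11
V_5→V_6: (-6)(10) − (0)(7) = -60
V_6→V_1: (0)(2) − (8)(10) = -80
Σ = -211
Signed area = Σ/2 = -105.5 (negative ⇒ clockwise traversal).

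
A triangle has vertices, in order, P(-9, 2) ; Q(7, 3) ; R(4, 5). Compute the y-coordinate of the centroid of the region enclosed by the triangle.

Apply the shoelace (surveyor's) formula. First the cross-terms c_i = x_i·y_{i+1} − x_{i+1}·y_i:
  -41, 23, 53  ⇒  2A = 35, A = 17.5.
Then Σ (y_i + y_{i+1})·c_i = 350, so ȳ = 350 / (6·17.5) = 10/3.

10/3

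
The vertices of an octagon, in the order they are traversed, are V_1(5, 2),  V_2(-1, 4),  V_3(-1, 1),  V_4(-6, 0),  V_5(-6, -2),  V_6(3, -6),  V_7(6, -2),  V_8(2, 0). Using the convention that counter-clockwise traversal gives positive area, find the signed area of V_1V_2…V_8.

Apply Gauss's area formula: 2A = Σ (x_i·y_{i+1} − x_{i+1}·y_i), indices taken mod 8.
Σ = (22) + (3) + (6) + (12) + (42) + (30) + (4) + (4) = 123
Signed area = Σ/2 = 61.5 (positive ⇒ counter-clockwise traversal).

61.5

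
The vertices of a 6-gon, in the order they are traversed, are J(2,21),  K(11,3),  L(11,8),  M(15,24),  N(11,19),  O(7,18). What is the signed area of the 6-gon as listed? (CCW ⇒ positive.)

85.5

Apply the shoelace formula: 2A = Σ (x_i·y_{i+1} − x_{i+1}·y_i), indices taken mod 6.
Cross-terms: -225, 55, 144, 21, 65, 111  ⇒  Σ = 171
Signed area = Σ/2 = 85.5 (positive ⇒ counter-clockwise traversal).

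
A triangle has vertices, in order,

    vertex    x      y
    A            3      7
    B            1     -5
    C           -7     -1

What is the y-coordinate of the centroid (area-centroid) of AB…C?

Apply the surveyor's formula. First the cross-terms c_i = x_i·y_{i+1} − x_{i+1}·y_i:
  -22, -36, -46  ⇒  2A = -104, A = -52.
Then Σ (y_i + y_{i+1})·c_i = -104, so ȳ = -104 / (6·(-52)) = 1/3.

1/3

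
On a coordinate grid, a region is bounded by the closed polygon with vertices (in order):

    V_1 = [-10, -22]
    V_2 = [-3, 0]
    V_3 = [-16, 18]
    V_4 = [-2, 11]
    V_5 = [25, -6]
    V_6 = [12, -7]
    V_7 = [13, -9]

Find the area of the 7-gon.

Σ = (-66) + (-54) + (-140) + (-263) + (-103) + (-17) + (-376) = -1019
Area = |Σ|/2 = 509.5.

509.5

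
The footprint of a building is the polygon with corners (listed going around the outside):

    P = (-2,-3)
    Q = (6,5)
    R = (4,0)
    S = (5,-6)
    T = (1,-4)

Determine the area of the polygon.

Apply the shoelace (surveyor's) formula: 2A = Σ (x_i·y_{i+1} − x_{i+1}·y_i), indices taken mod 5.
Σ = (8) + (-20) + (-24) + (-14) + (-11) = -61
Area = |Σ|/2 = 30.5.

30.5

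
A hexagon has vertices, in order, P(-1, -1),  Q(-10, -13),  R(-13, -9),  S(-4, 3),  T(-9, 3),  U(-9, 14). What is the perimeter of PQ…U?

68

|PQ| = √((-9)² + (-12)²) = √225 = 15
|QR| = √((-3)² + (4)²) = √25 = 5
|RS| = √((9)² + (12)²) = √225 = 15
|ST| = √((-5)² + (0)²) = √25 = 5
|TU| = √((0)² + (11)²) = √121 = 11
|UP| = √((8)² + (-15)²) = √289 = 17
Perimeter = 15 + 5 + 15 + 5 + 11 + 17 = 68.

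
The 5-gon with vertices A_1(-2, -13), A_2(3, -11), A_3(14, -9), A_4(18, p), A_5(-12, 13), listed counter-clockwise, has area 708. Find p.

25

The doubled signed area Σ (x_i y_{i+1} − x_{i+1} y_i) is linear in p.
With p=0 it equals 766; the coefficient of p is 26 (from the two edges through A_4).
So 26·p + 766 = 2·708 = 1416 ⇒ p = 25.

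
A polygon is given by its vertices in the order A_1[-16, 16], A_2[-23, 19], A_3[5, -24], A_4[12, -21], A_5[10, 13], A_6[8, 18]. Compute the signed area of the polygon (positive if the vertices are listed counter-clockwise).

Apply Gauss's area formula: 2A = Σ (x_i·y_{i+1} − x_{i+1}·y_i), indices taken mod 6.
A_1→A_2: (-16)(19) − (-23)(16) = 64
A_2→A_3: (-23)(-24) − (5)(19) = 457
A_3→A_4: (5)(-21) − (12)(-24) = 183
A_4→A_5: (12)(13) − (10)(-21) = 366
A_5→A_6: (10)(18) − (8)(13) = 76
A_6→A_1: (8)(16) − (-16)(18) = 416
Σ = 1562
Signed area = Σ/2 = 781 (positive ⇒ counter-clockwise traversal).

781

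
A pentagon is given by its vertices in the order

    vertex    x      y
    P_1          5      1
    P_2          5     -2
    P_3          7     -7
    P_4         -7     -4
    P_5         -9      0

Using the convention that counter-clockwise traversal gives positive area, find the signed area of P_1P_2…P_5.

-79

Cross-terms: -15, -21, -77, -36, -9  ⇒  Σ = -158
Signed area = Σ/2 = -79 (negative ⇒ clockwise traversal).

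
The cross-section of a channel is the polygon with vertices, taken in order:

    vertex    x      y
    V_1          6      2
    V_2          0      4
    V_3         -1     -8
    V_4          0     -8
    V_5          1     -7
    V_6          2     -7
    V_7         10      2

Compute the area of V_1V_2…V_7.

66.5

Apply the shoelace (surveyor's) formula: 2A = Σ (x_i·y_{i+1} − x_{i+1}·y_i), indices taken mod 7.
V_1→V_2: (6)(4) − (0)(2) = 24
V_2→V_3: (0)(-8) − (-1)(4) = 4
V_3→V_4: (-1)(-8) − (0)(-8) = 8
V_4→V_5: (0)(-7) − (1)(-8) = 8
V_5→V_6: (1)(-7) − (2)(-7) = 7
V_6→V_7: (2)(2) − (10)(-7) = 74
V_7→V_1: (10)(2) − (6)(2) = 8
Σ = 133
Area = |Σ|/2 = 66.5.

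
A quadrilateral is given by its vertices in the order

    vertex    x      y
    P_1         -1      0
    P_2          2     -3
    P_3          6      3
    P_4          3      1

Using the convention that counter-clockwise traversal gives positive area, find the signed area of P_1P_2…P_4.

12.5

Apply the shoelace (surveyor's) formula: 2A = Σ (x_i·y_{i+1} − x_{i+1}·y_i), indices taken mod 4.
P_1→P_2: (-1)(-3) − (2)(0) = 3
P_2→P_3: (2)(3) − (6)(-3) = 24
P_3→P_4: (6)(1) − (3)(3) = -3
P_4→P_1: (3)(0) − (-1)(1) = 1
Σ = 25
Signed area = Σ/2 = 12.5 (positive ⇒ counter-clockwise traversal).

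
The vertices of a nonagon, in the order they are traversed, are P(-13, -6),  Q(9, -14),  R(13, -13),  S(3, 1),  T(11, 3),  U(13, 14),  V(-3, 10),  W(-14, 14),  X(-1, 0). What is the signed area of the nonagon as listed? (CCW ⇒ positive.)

378

Apply the shoelace formula: 2A = Σ (x_i·y_{i+1} − x_{i+1}·y_i), indices taken mod 9.
Σ = (236) + (65) + (52) + (-2) + (115) + (172) + (98) + (14) + (6) = 756
Signed area = Σ/2 = 378 (positive ⇒ counter-clockwise traversal).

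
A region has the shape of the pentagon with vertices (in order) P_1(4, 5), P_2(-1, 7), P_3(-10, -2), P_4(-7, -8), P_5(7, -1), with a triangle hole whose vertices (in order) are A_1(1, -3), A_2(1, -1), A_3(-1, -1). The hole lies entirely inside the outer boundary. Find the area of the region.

134.5

Outer boundary:
Σ = (33) + (72) + (66) + (63) + (39) = 273
Area = |Σ|/2 = 136.5.
Hole:
Apply Gauss's area formula: 2A = Σ (x_i·y_{i+1} − x_{i+1}·y_i), indices taken mod 3.
Σ = (2) + (-2) + (4) = 4
Area = |Σ|/2 = 2.
Net area = 136.5 − 2 = 134.5.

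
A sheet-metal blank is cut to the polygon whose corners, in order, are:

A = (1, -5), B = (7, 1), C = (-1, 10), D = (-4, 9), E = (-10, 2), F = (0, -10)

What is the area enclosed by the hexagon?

Apply Gauss's area formula: 2A = Σ (x_i·y_{i+1} − x_{i+1}·y_i), indices taken mod 6.
A→B: (1)(1) − (7)(-5) = 36
B→C: (7)(10) − (-1)(1) = 71
C→D: (-1)(9) − (-4)(10) = 31
D→E: (-4)(2) − (-10)(9) = 82
E→F: (-10)(-10) − (0)(2) = 100
F→A: (0)(-5) − (1)(-10) = 10
Σ = 330
Area = |Σ|/2 = 165.

165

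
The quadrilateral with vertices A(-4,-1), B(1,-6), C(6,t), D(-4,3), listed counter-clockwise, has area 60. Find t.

The doubled signed area Σ (x_i y_{i+1} − x_{i+1} y_i) is linear in t.
With t=0 it equals 95; the coefficient of t is 5 (from the two edges through C).
So 5·t + 95 = 2·60 = 120 ⇒ t = 5.

5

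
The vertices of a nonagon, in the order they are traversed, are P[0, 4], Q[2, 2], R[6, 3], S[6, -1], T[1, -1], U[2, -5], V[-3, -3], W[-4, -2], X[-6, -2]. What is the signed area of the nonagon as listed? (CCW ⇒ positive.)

Cross-terms: -8, -6, -24, -5, -3, -21, -6, -4, -24  ⇒  Σ = -101
Signed area = Σ/2 = -50.5 (negative ⇒ clockwise traversal).

-50.5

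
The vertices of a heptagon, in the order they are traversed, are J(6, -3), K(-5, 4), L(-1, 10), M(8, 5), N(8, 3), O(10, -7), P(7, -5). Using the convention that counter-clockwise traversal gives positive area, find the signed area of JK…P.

-108

Apply the shoelace (surveyor's) formula: 2A = Σ (x_i·y_{i+1} − x_{i+1}·y_i), indices taken mod 7.
Σ = (9) + (-46) + (-85) + (-16) + (-86) + (-1) + (9) = -216
Signed area = Σ/2 = -108 (negative ⇒ clockwise traversal).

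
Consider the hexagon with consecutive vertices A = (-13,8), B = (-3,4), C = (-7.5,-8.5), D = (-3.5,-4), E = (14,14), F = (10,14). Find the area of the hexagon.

176.375

Apply Gauss's area formula: 2A = Σ (x_i·y_{i+1} − x_{i+1}·y_i), indices taken mod 6.
A→B: (-13)(4) − (-3)(8) = -28
B→C: (-3)(-8.5) − (-7.5)(4) = 55.5
C→D: (-7.5)(-4) − (-3.5)(-8.5) = 0.25
D→E: (-3.5)(14) − (14)(-4) = 7
E→F: (14)(14) − (10)(14) = 56
F→A: (10)(8) − (-13)(14) = 262
Σ = 352.75
Area = |Σ|/2 = 176.375.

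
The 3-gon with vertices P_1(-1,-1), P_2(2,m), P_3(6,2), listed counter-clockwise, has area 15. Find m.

-4

Write out the shoelace sum; only the two edges meeting at P_2 involve m:
2·Area = [((-1)·m − 2·(-1)) + (2·2 − 6·m)] + -4
       = -7·m + 2 = 30
⇒ m = -4.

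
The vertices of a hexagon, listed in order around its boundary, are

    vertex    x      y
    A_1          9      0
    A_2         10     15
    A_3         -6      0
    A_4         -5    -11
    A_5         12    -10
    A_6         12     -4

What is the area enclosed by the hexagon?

Apply the shoelace formula: 2A = Σ (x_i·y_{i+1} − x_{i+1}·y_i), indices taken mod 6.
Σ = (135) + (90) + (66) + (182) + (72) + (36) = 581
Area = |Σ|/2 = 290.5.

290.5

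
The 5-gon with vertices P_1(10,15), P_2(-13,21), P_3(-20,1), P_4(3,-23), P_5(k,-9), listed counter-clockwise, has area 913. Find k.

13

The doubled signed area Σ (x_i y_{i+1} − x_{i+1} y_i) is linear in k.
With k=0 it equals 1332; the coefficient of k is 38 (from the two edges through P_5).
So 38·k + 1332 = 2·913 = 1826 ⇒ k = 13.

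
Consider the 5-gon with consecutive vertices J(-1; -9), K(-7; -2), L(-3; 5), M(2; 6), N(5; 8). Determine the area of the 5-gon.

90.5

J→K: (-1)(-2) − (-7)(-9) = -61
K→L: (-7)(5) − (-3)(-2) = -41
L→M: (-3)(6) − (2)(5) = -28
M→N: (2)(8) − (5)(6) = -14
N→J: (5)(-9) − (-1)(8) = -37
Σ = -181
Area = |Σ|/2 = 90.5.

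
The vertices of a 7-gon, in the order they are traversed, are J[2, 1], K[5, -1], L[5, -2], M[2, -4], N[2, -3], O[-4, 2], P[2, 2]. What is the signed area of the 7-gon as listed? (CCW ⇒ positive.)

-24

J→K: (2)(-1) − (5)(1) = -7
K→L: (5)(-2) − (5)(-1) = -5
L→M: (5)(-4) − (2)(-2) = -16
M→N: (2)(-3) − (2)(-4) = 2
N→O: (2)(2) − (-4)(-3) = -8
O→P: (-4)(2) − (2)(2) = -12
P→J: (2)(1) − (2)(2) = -2
Σ = -48
Signed area = Σ/2 = -24 (negative ⇒ clockwise traversal).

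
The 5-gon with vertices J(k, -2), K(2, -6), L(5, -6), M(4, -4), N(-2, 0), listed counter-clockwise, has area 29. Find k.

-6

Write out the shoelace sum; only the two edges meeting at J involve k:
2·Area = [((-2)·(-2) − k·0) + (k·(-6) − 2·(-2))] + 14
       = -6·k + 22 = 58
⇒ k = -6.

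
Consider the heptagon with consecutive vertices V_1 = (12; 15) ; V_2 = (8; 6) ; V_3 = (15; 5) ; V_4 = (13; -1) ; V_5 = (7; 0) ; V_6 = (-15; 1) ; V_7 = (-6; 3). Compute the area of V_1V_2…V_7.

Apply the surveyor's formula: 2A = Σ (x_i·y_{i+1} − x_{i+1}·y_i), indices taken mod 7.
Σ = (-48) + (-50) + (-80) + (7) + (7) + (-39) + (-126) = -329
Area = |Σ|/2 = 164.5.

164.5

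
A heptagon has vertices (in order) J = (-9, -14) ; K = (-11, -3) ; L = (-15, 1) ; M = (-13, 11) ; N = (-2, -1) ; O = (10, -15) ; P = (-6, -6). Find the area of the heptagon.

Cross-terms: -127, -56, -152, 35, 40, -150, 30  ⇒  Σ = -380
Area = |Σ|/2 = 190.

190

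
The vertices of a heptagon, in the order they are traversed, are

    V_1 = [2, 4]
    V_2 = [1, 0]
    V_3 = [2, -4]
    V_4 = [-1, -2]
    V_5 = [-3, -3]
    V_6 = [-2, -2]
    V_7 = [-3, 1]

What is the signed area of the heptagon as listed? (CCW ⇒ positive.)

Apply Gauss's area formula: 2A = Σ (x_i·y_{i+1} − x_{i+1}·y_i), indices taken mod 7.
Σ = (-4) + (-4) + (-8) + (-3) + (0) + (-8) + (-14) = -41
Signed area = Σ/2 = -20.5 (negative ⇒ clockwise traversal).

-20.5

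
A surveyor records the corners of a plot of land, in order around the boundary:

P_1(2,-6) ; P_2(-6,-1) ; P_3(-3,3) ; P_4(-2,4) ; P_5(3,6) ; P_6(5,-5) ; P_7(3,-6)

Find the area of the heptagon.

Apply the shoelace formula: 2A = Σ (x_i·y_{i+1} − x_{i+1}·y_i), indices taken mod 7.
Cross-terms: -38, -21, -6, -24, -45, -15, -6  ⇒  Σ = -155
Area = |Σ|/2 = 77.5.

77.5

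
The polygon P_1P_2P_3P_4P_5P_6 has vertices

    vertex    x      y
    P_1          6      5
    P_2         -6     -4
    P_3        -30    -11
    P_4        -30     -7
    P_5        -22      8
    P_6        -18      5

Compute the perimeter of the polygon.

90

|P_1P_2| = √((-12)² + (-9)²) = √225 = 15
|P_2P_3| = √((-24)² + (-7)²) = √625 = 25
|P_3P_4| = √((0)² + (4)²) = √16 = 4
|P_4P_5| = √((8)² + (15)²) = √289 = 17
|P_5P_6| = √((4)² + (-3)²) = √25 = 5
|P_6P_1| = √((24)² + (0)²) = √576 = 24
Perimeter = 15 + 25 + 4 + 17 + 5 + 24 = 90.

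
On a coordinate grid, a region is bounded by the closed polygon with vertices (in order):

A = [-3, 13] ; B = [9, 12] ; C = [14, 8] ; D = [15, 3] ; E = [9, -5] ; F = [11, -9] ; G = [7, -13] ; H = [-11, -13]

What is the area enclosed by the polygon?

Apply the shoelace formula: 2A = Σ (x_i·y_{i+1} − x_{i+1}·y_i), indices taken mod 8.
Σ = (-153) + (-96) + (-78) + (-102) + (-26) + (-80) + (-234) + (-182) = -951
Area = |Σ|/2 = 475.5.

475.5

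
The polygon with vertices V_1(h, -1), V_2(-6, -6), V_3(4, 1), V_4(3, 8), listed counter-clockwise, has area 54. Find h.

Write out the shoelace sum; only the two edges meeting at V_1 involve h:
2·Area = [(3·(-1) − h·8) + (h·(-6) − (-6)·(-1))] + 47
       = -14·h + 38 = 108
⇒ h = -5.

-5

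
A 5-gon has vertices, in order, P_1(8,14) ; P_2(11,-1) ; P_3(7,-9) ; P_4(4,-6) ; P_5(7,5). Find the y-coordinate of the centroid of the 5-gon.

Apply Gauss's area formula. First the cross-terms c_i = x_i·y_{i+1} − x_{i+1}·y_i:
  -162, -92, -6, 62, 58  ⇒  2A = -140, A = -70.
Then Σ (y_i + y_{i+1})·c_i = -56, so ȳ = -56 / (6·(-70)) = 2/15.

2/15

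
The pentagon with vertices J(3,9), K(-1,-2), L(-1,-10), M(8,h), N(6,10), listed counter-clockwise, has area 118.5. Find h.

The doubled signed area Σ (x_i y_{i+1} − x_{i+1} y_i) is linear in h.
With h=0 it equals 195; the coefficient of h is -7 (from the two edges through M).
So -7·h + 195 = 2·118.5 = 237 ⇒ h = -6.

-6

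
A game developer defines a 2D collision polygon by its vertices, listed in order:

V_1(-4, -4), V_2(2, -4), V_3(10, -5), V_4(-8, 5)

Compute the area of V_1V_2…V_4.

58

Σ = (24) + (30) + (10) + (52) = 116
Area = |Σ|/2 = 58.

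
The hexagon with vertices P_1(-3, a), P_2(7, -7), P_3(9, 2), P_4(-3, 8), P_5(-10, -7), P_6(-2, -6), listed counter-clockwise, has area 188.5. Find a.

The doubled signed area Σ (x_i y_{i+1} − x_{i+1} y_i) is linear in a.
With a=0 it equals 305; the coefficient of a is -9 (from the two edges through P_1).
So -9·a + 305 = 2·188.5 = 377 ⇒ a = -8.

-8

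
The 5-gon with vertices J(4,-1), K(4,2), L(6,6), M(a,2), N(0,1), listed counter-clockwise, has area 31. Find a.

The doubled signed area Σ (x_i y_{i+1} − x_{i+1} y_i) is linear in a.
With a=0 it equals 32; the coefficient of a is -5 (from the two edges through M).
So -5·a + 32 = 2·31 = 62 ⇒ a = -6.

-6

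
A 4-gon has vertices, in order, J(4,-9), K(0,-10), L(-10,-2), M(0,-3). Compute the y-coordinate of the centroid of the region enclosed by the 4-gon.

-17/3

Apply Gauss's area formula. First the cross-terms c_i = x_i·y_{i+1} − x_{i+1}·y_i:
  -40, -100, 30, 12  ⇒  2A = -98, A = -49.
Then Σ (y_i + y_{i+1})·c_i = 1666, so ȳ = 1666 / (6·(-49)) = -17/3.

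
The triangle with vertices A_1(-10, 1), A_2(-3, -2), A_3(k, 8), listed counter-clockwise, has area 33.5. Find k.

-4

The doubled signed area Σ (x_i y_{i+1} − x_{i+1} y_i) is linear in k.
With k=0 it equals 79; the coefficient of k is 3 (from the two edges through A_3).
So 3·k + 79 = 2·33.5 = 67 ⇒ k = -4.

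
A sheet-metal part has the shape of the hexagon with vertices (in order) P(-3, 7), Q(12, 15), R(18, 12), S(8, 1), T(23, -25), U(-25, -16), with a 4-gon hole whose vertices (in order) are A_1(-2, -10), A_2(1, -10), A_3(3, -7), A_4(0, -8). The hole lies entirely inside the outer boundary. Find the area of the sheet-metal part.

879.5

Outer boundary:
P→Q: (-3)(15) − (12)(7) = -129
Q→R: (12)(12) − (18)(15) = -126
R→S: (18)(1) − (8)(12) = -78
S→T: (8)(-25) − (23)(1) = -223
T→U: (23)(-16) − (-25)(-25) = -993
U→P: (-25)(7) − (-3)(-16) = -223
Σ = -1772
Area = |Σ|/2 = 886.
Hole:
Apply Gauss's area formula: 2A = Σ (x_i·y_{i+1} − x_{i+1}·y_i), indices taken mod 4.
Cross-terms: 30, 23, -24, -16  ⇒  Σ = 13
Area = |Σ|/2 = 6.5.
Net area = 886 − 6.5 = 879.5.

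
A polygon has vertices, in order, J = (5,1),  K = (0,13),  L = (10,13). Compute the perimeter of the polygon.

|JK| = √((-5)² + (12)²) = √169 = 13
|KL| = √((10)² + (0)²) = √100 = 10
|LJ| = √((-5)² + (-12)²) = √169 = 13
Perimeter = 13 + 10 + 13 = 36.

36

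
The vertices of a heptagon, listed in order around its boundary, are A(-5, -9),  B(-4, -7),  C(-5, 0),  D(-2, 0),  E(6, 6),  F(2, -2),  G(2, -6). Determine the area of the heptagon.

64

Apply the surveyor's formula: 2A = Σ (x_i·y_{i+1} − x_{i+1}·y_i), indices taken mod 7.
Cross-terms: -1, -35, 0, -12, -24, -8, -48  ⇒  Σ = -128
Area = |Σ|/2 = 64.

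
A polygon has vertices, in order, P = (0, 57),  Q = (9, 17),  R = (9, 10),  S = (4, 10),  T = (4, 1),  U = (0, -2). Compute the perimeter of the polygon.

126

|PQ| = √((9)² + (-40)²) = √1681 = 41
|QR| = √((0)² + (-7)²) = √49 = 7
|RS| = √((-5)² + (0)²) = √25 = 5
|ST| = √((0)² + (-9)²) = √81 = 9
|TU| = √((-4)² + (-3)²) = √25 = 5
|UP| = √((0)² + (59)²) = √3481 = 59
Perimeter = 41 + 7 + 5 + 9 + 5 + 59 = 126.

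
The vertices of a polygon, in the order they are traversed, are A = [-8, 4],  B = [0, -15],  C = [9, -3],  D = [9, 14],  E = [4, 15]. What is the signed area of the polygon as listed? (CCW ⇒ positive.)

311.5

Cross-terms: 120, 135, 153, 79, 136  ⇒  Σ = 623
Signed area = Σ/2 = 311.5 (positive ⇒ counter-clockwise traversal).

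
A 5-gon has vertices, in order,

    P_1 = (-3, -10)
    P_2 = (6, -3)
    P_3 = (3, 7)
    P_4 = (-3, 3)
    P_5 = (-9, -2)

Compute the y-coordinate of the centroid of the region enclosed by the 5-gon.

Apply the shoelace formula. First the cross-terms c_i = x_i·y_{i+1} − x_{i+1}·y_i:
  69, 51, 30, 33, 84  ⇒  2A = 267, A = 133.5.
Then Σ (y_i + y_{i+1})·c_i = -1368, so ȳ = -1368 / (6·133.5) = -152/89.

-152/89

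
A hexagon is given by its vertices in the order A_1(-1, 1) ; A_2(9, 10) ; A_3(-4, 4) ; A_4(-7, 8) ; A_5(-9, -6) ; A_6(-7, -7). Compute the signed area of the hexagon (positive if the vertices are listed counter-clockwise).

87

Σ = (-19) + (76) + (-4) + (114) + (21) + (-14) = 174
Signed area = Σ/2 = 87 (positive ⇒ counter-clockwise traversal).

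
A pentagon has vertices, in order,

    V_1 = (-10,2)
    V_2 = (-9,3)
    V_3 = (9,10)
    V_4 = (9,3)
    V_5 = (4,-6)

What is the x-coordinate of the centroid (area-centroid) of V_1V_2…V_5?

Apply the shoelace (surveyor's) formula. First the cross-terms c_i = x_i·y_{i+1} − x_{i+1}·y_i:
  -12, -117, -63, -66, -52  ⇒  2A = -310, A = -155.
Then Σ (x_i + x_{i+1})·c_i = -1452, so x̄ = -1452 / (6·(-155)) = 242/155.

242/155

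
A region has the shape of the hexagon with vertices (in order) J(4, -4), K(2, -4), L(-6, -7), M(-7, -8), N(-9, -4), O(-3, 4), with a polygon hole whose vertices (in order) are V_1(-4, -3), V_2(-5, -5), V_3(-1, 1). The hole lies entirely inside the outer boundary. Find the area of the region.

Outer boundary:
Σ = (-8) + (-38) + (-1) + (-44) + (-48) + (-4) = -143
Area = |Σ|/2 = 71.5.
Hole:
Σ = (5) + (-10) + (7) = 2
Area = |Σ|/2 = 1.
Net area = 71.5 − 1 = 70.5.

70.5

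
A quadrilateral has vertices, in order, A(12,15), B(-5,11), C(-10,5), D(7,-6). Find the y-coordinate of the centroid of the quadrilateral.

Apply the shoelace (surveyor's) formula. First the cross-terms c_i = x_i·y_{i+1} − x_{i+1}·y_i:
  207, 85, 25, 177  ⇒  2A = 494, A = 247.
Then Σ (y_i + y_{i+1})·c_i = 8310, so ȳ = 8310 / (6·247) = 1385/247.

1385/247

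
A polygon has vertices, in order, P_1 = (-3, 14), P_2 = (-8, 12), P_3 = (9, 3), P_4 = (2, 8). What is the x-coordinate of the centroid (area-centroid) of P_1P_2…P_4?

-49/31

Apply the shoelace formula. First the cross-terms c_i = x_i·y_{i+1} − x_{i+1}·y_i:
  76, -132, 66, 52  ⇒  2A = 62, A = 31.
Then Σ (x_i + x_{i+1})·c_i = -294, so x̄ = -294 / (6·31) = -49/31.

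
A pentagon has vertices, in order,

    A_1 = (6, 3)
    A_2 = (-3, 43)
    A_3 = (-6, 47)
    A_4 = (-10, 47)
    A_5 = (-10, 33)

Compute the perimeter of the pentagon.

|A_1A_2| = √((-9)² + (40)²) = √1681 = 41
|A_2A_3| = √((-3)² + (4)²) = √25 = 5
|A_3A_4| = √((-4)² + (0)²) = √16 = 4
|A_4A_5| = √((0)² + (-14)²) = √196 = 14
|A_5A_1| = √((16)² + (-30)²) = √1156 = 34
Perimeter = 41 + 5 + 4 + 14 + 34 = 98.

98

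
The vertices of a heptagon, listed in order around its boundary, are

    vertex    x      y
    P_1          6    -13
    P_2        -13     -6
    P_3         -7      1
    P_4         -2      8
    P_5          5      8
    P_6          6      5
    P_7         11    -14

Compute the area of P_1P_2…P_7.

295.5

Apply the surveyor's formula: 2A = Σ (x_i·y_{i+1} − x_{i+1}·y_i), indices taken mod 7.
Σ = (-205) + (-55) + (-54) + (-56) + (-23) + (-139) + (-59) = -591
Area = |Σ|/2 = 295.5.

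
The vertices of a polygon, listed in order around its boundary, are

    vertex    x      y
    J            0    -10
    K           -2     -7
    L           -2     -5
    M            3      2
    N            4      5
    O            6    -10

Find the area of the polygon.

68

Cross-terms: -20, -4, 11, 7, -70, -60  ⇒  Σ = -136
Area = |Σ|/2 = 68.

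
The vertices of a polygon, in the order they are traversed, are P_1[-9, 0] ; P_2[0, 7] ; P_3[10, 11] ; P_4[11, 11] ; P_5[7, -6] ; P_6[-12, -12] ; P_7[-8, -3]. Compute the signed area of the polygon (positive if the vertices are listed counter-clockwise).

Σ = (-63) + (-70) + (-11) + (-143) + (-156) + (-60) + (-27) = -530
Signed area = Σ/2 = -265 (negative ⇒ clockwise traversal).

-265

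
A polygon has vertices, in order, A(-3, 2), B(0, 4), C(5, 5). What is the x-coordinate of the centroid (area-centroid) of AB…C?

2/3

Apply the shoelace (surveyor's) formula. First the cross-terms c_i = x_i·y_{i+1} − x_{i+1}·y_i:
  -12, -20, 25  ⇒  2A = -7, A = -3.5.
Then Σ (x_i + x_{i+1})·c_i = -14, so x̄ = -14 / (6·(-3.5)) = 2/3.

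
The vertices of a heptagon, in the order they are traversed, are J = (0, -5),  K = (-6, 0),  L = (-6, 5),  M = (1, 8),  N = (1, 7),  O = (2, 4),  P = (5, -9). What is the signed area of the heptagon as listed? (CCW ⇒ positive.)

-93.5

Apply the surveyor's formula: 2A = Σ (x_i·y_{i+1} − x_{i+1}·y_i), indices taken mod 7.
J→K: (0)(0) − (-6)(-5) = -30
K→L: (-6)(5) − (-6)(0) = -30
L→M: (-6)(8) − (1)(5) = -53
M→N: (1)(7) − (1)(8) = -1
N→O: (1)(4) − (2)(7) = -10
O→P: (2)(-9) − (5)(4) = -38
P→J: (5)(-5) − (0)(-9) = -25
Σ = -187
Signed area = Σ/2 = -93.5 (negative ⇒ clockwise traversal).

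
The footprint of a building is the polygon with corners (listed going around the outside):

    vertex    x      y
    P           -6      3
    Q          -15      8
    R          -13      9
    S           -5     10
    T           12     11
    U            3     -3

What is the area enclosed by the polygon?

Apply the shoelace (surveyor's) formula: 2A = Σ (x_i·y_{i+1} − x_{i+1}·y_i), indices taken mod 6.
Σ = (-3) + (-31) + (-85) + (-175) + (-69) + (-9) = -372
Area = |Σ|/2 = 186.

186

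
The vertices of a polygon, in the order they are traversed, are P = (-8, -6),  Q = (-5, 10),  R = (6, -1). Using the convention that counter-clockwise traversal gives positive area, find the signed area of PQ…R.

-104.5

Apply the shoelace (surveyor's) formula: 2A = Σ (x_i·y_{i+1} − x_{i+1}·y_i), indices taken mod 3.
P→Q: (-8)(10) − (-5)(-6) = -110
Q→R: (-5)(-1) − (6)(10) = -55
R→P: (6)(-6) − (-8)(-1) = -44
Σ = -209
Signed area = Σ/2 = -104.5 (negative ⇒ clockwise traversal).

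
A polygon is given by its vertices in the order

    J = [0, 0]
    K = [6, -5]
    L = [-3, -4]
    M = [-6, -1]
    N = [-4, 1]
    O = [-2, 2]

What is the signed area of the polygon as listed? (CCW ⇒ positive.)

Cross-terms: 0, -39, -21, -10, -6, 0  ⇒  Σ = -76
Signed area = Σ/2 = -38 (negative ⇒ clockwise traversal).

-38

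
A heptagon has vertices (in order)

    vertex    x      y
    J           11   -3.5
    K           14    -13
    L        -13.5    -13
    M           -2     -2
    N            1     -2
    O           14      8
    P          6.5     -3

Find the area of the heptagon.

246.125

Apply the shoelace formula: 2A = Σ (x_i·y_{i+1} − x_{i+1}·y_i), indices taken mod 7.
J→K: (11)(-13) − (14)(-3.5) = -94
K→L: (14)(-13) − (-13.5)(-13) = -357.5
L→M: (-13.5)(-2) − (-2)(-13) = 1
M→N: (-2)(-2) − (1)(-2) = 6
N→O: (1)(8) − (14)(-2) = 36
O→P: (14)(-3) − (6.5)(8) = -94
P→J: (6.5)(-3.5) − (11)(-3) = 10.25
Σ = -492.25
Area = |Σ|/2 = 246.125.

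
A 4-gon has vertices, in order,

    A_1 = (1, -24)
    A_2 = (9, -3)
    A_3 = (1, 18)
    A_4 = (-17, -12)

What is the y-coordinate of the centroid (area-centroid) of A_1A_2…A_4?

-66/13

Apply Gauss's area formula. First the cross-terms c_i = x_i·y_{i+1} − x_{i+1}·y_i:
  213, 165, 294, 420  ⇒  2A = 1092, A = 546.
Then Σ (y_i + y_{i+1})·c_i = -16632, so ȳ = -16632 / (6·546) = -66/13.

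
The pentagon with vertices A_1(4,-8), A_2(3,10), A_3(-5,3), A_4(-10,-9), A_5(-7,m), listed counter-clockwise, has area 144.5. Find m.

-7

Write out the shoelace sum; only the two edges meeting at A_5 involve m:
2·Area = [((-10)·m − (-7)·(-9)) + ((-7)·(-8) − 4·m)] + 198
       = -14·m + 191 = 289
⇒ m = -7.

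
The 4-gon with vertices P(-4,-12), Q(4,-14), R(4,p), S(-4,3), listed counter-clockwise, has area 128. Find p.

The doubled signed area Σ (x_i y_{i+1} − x_{i+1} y_i) is linear in p.
With p=0 it equals 232; the coefficient of p is 8 (from the two edges through R).
So 8·p + 232 = 2·128 = 256 ⇒ p = 3.

3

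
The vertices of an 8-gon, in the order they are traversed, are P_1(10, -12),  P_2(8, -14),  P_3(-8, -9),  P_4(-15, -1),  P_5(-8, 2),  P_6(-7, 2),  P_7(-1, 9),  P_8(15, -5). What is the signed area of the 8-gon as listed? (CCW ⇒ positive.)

Apply Gauss's area formula: 2A = Σ (x_i·y_{i+1} − x_{i+1}·y_i), indices taken mod 8.
Σ = (-44) + (-184) + (-127) + (-38) + (-2) + (-61) + (-130) + (-130) = -716
Signed area = Σ/2 = -358 (negative ⇒ clockwise traversal).

-358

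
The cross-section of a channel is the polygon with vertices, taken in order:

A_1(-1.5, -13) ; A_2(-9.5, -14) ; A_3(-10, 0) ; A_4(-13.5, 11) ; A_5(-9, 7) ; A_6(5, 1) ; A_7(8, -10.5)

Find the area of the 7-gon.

286.125

Apply the shoelace (surveyor's) formula: 2A = Σ (x_i·y_{i+1} − x_{i+1}·y_i), indices taken mod 7.
Σ = (-102.5) + (-140) + (-110) + (4.5) + (-44) + (-60.5) + (-119.75) = -572.25
Area = |Σ|/2 = 286.125.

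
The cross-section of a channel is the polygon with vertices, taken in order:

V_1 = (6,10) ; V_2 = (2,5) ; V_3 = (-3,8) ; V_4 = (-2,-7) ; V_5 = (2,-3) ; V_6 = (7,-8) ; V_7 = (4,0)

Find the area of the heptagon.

87.5

Cross-terms: 10, 31, 37, 20, 5, 32, 40  ⇒  Σ = 175
Area = |Σ|/2 = 87.5.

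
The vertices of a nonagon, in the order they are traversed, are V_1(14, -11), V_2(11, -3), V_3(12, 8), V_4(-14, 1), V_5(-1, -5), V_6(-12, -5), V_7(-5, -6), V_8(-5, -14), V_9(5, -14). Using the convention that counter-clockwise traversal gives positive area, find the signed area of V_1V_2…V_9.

Apply the shoelace formula: 2A = Σ (x_i·y_{i+1} − x_{i+1}·y_i), indices taken mod 9.
Cross-terms: 79, 124, 124, 71, -55, 47, 40, 140, 141  ⇒  Σ = 711
Signed area = Σ/2 = 355.5 (positive ⇒ counter-clockwise traversal).

355.5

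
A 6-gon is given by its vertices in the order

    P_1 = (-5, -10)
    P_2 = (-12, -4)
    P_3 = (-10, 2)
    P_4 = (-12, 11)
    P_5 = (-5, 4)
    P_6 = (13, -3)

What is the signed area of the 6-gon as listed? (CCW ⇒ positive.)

-212.5

Cross-terms: -100, -64, -86, 7, -37, -145  ⇒  Σ = -425
Signed area = Σ/2 = -212.5 (negative ⇒ clockwise traversal).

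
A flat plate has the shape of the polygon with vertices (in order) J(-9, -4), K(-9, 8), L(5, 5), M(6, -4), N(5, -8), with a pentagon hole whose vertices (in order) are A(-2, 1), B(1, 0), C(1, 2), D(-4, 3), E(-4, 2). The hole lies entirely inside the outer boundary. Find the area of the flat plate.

173.5

Outer boundary:
Apply the shoelace (surveyor's) formula: 2A = Σ (x_i·y_{i+1} − x_{i+1}·y_i), indices taken mod 5.
Σ = (-108) + (-85) + (-50) + (-28) + (-92) = -363
Area = |Σ|/2 = 181.5.
Hole:
Apply the shoelace (surveyor's) formula: 2A = Σ (x_i·y_{i+1} − x_{i+1}·y_i), indices taken mod 5.
Cross-terms: -1, 2, 11, 4, 0  ⇒  Σ = 16
Area = |Σ|/2 = 8.
Net area = 181.5 − 8 = 173.5.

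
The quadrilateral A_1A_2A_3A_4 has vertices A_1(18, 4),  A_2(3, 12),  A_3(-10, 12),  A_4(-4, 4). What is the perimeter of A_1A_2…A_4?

|A_1A_2| = √((-15)² + (8)²) = √289 = 17
|A_2A_3| = √((-13)² + (0)²) = √169 = 13
|A_3A_4| = √((6)² + (-8)²) = √100 = 10
|A_4A_1| = √((22)² + (0)²) = √484 = 22
Perimeter = 17 + 13 + 10 + 22 = 62.

62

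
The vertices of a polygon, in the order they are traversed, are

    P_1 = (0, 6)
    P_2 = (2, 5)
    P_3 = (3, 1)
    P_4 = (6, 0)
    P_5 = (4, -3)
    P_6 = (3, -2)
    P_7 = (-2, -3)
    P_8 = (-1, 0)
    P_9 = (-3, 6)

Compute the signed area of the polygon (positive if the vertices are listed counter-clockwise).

Apply the surveyor's formula: 2A = Σ (x_i·y_{i+1} − x_{i+1}·y_i), indices taken mod 9.
Σ = (-12) + (-13) + (-6) + (-18) + (1) + (-13) + (-3) + (-6) + (-18) = -88
Signed area = Σ/2 = -44 (negative ⇒ clockwise traversal).

-44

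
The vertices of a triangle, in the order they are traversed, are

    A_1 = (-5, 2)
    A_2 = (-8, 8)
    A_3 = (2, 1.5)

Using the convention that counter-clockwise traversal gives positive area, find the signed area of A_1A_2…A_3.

-20.25

Apply Gauss's area formula: 2A = Σ (x_i·y_{i+1} − x_{i+1}·y_i), indices taken mod 3.
A_1→A_2: (-5)(8) − (-8)(2) = -24
A_2→A_3: (-8)(1.5) − (2)(8) = -28
A_3→A_1: (2)(2) − (-5)(1.5) = 11.5
Σ = -40.5
Signed area = Σ/2 = -20.25 (negative ⇒ clockwise traversal).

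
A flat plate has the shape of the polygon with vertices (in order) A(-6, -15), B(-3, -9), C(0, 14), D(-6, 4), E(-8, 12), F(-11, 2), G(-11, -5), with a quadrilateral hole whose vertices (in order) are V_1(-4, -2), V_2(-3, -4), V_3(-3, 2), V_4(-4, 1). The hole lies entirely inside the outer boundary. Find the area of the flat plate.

165

Outer boundary:
Apply the shoelace formula: 2A = Σ (x_i·y_{i+1} − x_{i+1}·y_i), indices taken mod 7.
Σ = (9) + (-42) + (84) + (-40) + (116) + (77) + (135) = 339
Area = |Σ|/2 = 169.5.
Hole:
Apply Gauss's area formula: 2A = Σ (x_i·y_{i+1} − x_{i+1}·y_i), indices taken mod 4.
Cross-terms: 10, -18, 5, 12  ⇒  Σ = 9
Area = |Σ|/2 = 4.5.
Net area = 169.5 − 4.5 = 165.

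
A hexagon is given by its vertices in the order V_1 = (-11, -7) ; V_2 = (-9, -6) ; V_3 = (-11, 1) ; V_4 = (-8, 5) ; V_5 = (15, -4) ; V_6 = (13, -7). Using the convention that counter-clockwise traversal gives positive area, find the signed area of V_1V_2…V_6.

Apply the shoelace (surveyor's) formula: 2A = Σ (x_i·y_{i+1} − x_{i+1}·y_i), indices taken mod 6.
V_1→V_2: (-11)(-6) − (-9)(-7) = 3
V_2→V_3: (-9)(1) − (-11)(-6) = -75
V_3→V_4: (-11)(5) − (-8)(1) = -47
V_4→V_5: (-8)(-4) − (15)(5) = -43
V_5→V_6: (15)(-7) − (13)(-4) = -53
V_6→V_1: (13)(-7) − (-11)(-7) = -168
Σ = -383
Signed area = Σ/2 = -191.5 (negative ⇒ clockwise traversal).

-191.5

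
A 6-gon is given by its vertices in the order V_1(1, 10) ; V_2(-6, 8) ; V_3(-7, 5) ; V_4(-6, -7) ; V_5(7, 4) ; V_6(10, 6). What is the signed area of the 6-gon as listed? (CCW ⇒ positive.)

V_1→V_2: (1)(8) − (-6)(10) = 68
V_2→V_3: (-6)(5) − (-7)(8) = 26
V_3→V_4: (-7)(-7) − (-6)(5) = 79
V_4→V_5: (-6)(4) − (7)(-7) = 25
V_5→V_6: (7)(6) − (10)(4) = 2
V_6→V_1: (10)(10) − (1)(6) = 94
Σ = 294
Signed area = Σ/2 = 147 (positive ⇒ counter-clockwise traversal).

147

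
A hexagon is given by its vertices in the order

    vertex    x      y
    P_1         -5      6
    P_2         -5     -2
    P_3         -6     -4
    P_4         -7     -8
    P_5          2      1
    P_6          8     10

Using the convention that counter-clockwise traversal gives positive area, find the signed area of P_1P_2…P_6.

93.5

Apply the shoelace (surveyor's) formula: 2A = Σ (x_i·y_{i+1} − x_{i+1}·y_i), indices taken mod 6.
Σ = (40) + (8) + (20) + (9) + (12) + (98) = 187
Signed area = Σ/2 = 93.5 (positive ⇒ counter-clockwise traversal).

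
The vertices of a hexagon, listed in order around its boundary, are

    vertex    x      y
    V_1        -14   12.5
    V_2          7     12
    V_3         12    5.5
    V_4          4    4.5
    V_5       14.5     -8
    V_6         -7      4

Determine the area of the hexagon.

Apply the shoelace (surveyor's) formula: 2A = Σ (x_i·y_{i+1} − x_{i+1}·y_i), indices taken mod 6.
V_1→V_2: (-14)(12) − (7)(12.5) = -255.5
V_2→V_3: (7)(5.5) − (12)(12) = -105.5
V_3→V_4: (12)(4.5) − (4)(5.5) = 32
V_4→V_5: (4)(-8) − (14.5)(4.5) = -97.25
V_5→V_6: (14.5)(4) − (-7)(-8) = 2
V_6→V_1: (-7)(12.5) − (-14)(4) = -31.5
Σ = -455.75
Area = |Σ|/2 = 227.875.

227.875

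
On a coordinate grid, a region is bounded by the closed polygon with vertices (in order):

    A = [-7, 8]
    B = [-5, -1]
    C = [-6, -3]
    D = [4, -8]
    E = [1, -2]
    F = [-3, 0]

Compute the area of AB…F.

Apply the shoelace formula: 2A = Σ (x_i·y_{i+1} − x_{i+1}·y_i), indices taken mod 6.
Σ = (47) + (9) + (60) + (0) + (-6) + (-24) = 86
Area = |Σ|/2 = 43.

43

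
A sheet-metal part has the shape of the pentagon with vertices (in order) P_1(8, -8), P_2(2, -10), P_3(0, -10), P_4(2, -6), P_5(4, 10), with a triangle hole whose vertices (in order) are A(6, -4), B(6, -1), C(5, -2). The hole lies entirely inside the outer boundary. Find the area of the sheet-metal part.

Outer boundary:
Apply the shoelace (surveyor's) formula: 2A = Σ (x_i·y_{i+1} − x_{i+1}·y_i), indices taken mod 5.
P_1→P_2: (8)(-10) − (2)(-8) = -64
P_2→P_3: (2)(-10) − (0)(-10) = -20
P_3→P_4: (0)(-6) − (2)(-10) = 20
P_4→P_5: (2)(10) − (4)(-6) = 44
P_5→P_1: (4)(-8) − (8)(10) = -112
Σ = -132
Area = |Σ|/2 = 66.
Hole:
Σ = (18) + (-7) + (-8) = 3
Area = |Σ|/2 = 1.5.
Net area = 66 − 1.5 = 64.5.

64.5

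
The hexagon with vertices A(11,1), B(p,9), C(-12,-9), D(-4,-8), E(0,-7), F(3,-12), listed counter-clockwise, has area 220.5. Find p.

1

The doubled signed area Σ (x_i y_{i+1} − x_{i+1} y_i) is linear in p.
With p=0 it equals 451; the coefficient of p is -10 (from the two edges through B).
So -10·p + 451 = 2·220.5 = 441 ⇒ p = 1.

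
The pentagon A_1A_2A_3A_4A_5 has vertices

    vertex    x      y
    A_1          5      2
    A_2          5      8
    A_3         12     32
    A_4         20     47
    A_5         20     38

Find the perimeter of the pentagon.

96

|A_1A_2| = √((0)² + (6)²) = √36 = 6
|A_2A_3| = √((7)² + (24)²) = √625 = 25
|A_3A_4| = √((8)² + (15)²) = √289 = 17
|A_4A_5| = √((0)² + (-9)²) = √81 = 9
|A_5A_1| = √((-15)² + (-36)²) = √1521 = 39
Perimeter = 6 + 25 + 17 + 9 + 39 = 96.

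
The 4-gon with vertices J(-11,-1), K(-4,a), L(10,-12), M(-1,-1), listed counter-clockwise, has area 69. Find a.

-6

The doubled signed area Σ (x_i y_{i+1} − x_{i+1} y_i) is linear in a.
With a=0 it equals 12; the coefficient of a is -21 (from the two edges through K).
So -21·a + 12 = 2·69 = 138 ⇒ a = -6.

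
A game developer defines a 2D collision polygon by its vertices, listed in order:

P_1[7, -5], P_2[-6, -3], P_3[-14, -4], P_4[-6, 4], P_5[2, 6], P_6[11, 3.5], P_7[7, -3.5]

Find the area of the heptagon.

Apply Gauss's area formula: 2A = Σ (x_i·y_{i+1} − x_{i+1}·y_i), indices taken mod 7.
Σ = (-51) + (-18) + (-80) + (-44) + (-59) + (-63) + (-10.5) = -325.5
Area = |Σ|/2 = 162.75.

162.75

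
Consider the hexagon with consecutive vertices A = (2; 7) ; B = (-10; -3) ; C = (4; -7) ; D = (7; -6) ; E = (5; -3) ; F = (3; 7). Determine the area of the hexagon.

115.5

Σ = (64) + (82) + (25) + (9) + (44) + (7) = 231
Area = |Σ|/2 = 115.5.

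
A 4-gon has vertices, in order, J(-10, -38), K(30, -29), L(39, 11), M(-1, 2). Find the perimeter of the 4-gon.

|JK| = √((40)² + (9)²) = √1681 = 41
|KL| = √((9)² + (40)²) = √1681 = 41
|LM| = √((-40)² + (-9)²) = √1681 = 41
|MJ| = √((-9)² + (-40)²) = √1681 = 41
Perimeter = 41 + 41 + 41 + 41 = 164.

164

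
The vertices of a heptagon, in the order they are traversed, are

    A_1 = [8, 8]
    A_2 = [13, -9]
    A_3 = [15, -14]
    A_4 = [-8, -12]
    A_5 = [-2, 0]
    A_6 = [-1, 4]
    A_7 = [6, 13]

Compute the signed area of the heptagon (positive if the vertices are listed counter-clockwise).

-320

Apply the shoelace (surveyor's) formula: 2A = Σ (x_i·y_{i+1} − x_{i+1}·y_i), indices taken mod 7.
A_1→A_2: (8)(-9) − (13)(8) = -176
A_2→A_3: (13)(-14) − (15)(-9) = -47
A_3→A_4: (15)(-12) − (-8)(-14) = -292
A_4→A_5: (-8)(0) − (-2)(-12) = -24
A_5→A_6: (-2)(4) − (-1)(0) = -8
A_6→A_7: (-1)(13) − (6)(4) = -37
A_7→A_1: (6)(8) − (8)(13) = -56
Σ = -640
Signed area = Σ/2 = -320 (negative ⇒ clockwise traversal).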